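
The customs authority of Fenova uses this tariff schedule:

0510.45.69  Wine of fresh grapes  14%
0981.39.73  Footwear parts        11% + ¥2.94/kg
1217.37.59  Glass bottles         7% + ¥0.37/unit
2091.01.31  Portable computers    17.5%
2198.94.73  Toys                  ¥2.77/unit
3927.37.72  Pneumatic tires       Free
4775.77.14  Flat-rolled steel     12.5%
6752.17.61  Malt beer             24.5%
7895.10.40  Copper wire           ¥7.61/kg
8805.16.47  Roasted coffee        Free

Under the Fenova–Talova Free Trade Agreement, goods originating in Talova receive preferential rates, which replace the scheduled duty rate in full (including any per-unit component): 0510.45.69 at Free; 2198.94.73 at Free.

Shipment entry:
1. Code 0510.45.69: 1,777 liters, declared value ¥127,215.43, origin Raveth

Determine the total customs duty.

¥17,810.16

Line 1 (0510.45.69, Raveth, 1,777 liters, ¥127,215.43):
Base rate for 0510.45.69 is 14%.
0510.45.69 has an FTA preferential rate, but origin Raveth is not Talova; base rate stands.
Duty = ¥127,215.43 × 14% = ¥17,810.16.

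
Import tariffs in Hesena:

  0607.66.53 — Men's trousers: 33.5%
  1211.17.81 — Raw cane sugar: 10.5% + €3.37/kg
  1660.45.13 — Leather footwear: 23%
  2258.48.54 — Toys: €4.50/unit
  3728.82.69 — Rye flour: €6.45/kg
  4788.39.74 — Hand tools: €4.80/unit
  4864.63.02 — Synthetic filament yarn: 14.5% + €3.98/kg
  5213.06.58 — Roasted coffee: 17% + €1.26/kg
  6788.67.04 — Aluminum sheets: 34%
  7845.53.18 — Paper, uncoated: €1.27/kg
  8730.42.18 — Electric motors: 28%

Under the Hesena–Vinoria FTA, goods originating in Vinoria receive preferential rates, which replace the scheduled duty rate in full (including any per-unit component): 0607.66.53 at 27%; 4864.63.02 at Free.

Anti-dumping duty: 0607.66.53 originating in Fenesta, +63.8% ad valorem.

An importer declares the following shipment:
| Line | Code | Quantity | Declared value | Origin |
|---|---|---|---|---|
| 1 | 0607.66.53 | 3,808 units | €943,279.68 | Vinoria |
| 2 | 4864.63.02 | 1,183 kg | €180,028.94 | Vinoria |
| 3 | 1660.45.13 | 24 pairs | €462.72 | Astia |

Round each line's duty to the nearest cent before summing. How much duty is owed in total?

€254,791.94

Line 1 (0607.66.53, Vinoria, 3,808 units, €943,279.68):
Base rate for 0607.66.53 is 33.5%.
Origin Vinoria qualifies under the Hesena–Vinoria agreement and 0607.66.53 is covered: preferential rate 27% applies instead.
The additional-duty order on 0607.66.53 targets Fenesta, not Vinoria; it does not apply.
Duty = €943,279.68 × 27% = €254,685.51.
Line 2 (4864.63.02, Vinoria, 1,183 kg, €180,028.94):
Base rate for 4864.63.02 is 14.5% + €3.98/kg.
Origin Vinoria qualifies under the Hesena–Vinoria agreement and 4864.63.02 is covered: preferential rate Free applies instead.
Duty = €180,028.94 × 0% = €0.00.
Line 3 (1660.45.13, Astia, 24 pairs, €462.72):
Base rate for 1660.45.13 is 23%.
Duty = €462.72 × 23% = €106.43.
Total = €254,685.51 + €0.00 + €106.43 = €254,791.94.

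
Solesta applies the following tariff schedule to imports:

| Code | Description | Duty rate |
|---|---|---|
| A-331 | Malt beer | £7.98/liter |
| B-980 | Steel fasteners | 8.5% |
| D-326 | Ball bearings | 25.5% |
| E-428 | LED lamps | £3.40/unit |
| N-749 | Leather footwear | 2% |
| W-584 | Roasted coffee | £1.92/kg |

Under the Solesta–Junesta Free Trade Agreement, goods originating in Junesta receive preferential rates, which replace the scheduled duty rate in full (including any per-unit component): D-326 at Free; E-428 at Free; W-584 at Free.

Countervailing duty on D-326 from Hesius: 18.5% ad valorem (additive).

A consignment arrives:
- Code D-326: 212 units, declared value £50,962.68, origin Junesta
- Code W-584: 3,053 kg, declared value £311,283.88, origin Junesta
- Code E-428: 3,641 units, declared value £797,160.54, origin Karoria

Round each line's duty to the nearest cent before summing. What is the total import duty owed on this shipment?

£12,379.40

Line 1 (D-326, Junesta, 212 units, £50,962.68):
Base rate for D-326 is 25.5%.
Origin Junesta qualifies under the Solesta–Junesta agreement and D-326 is covered: preferential rate Free applies instead.
The additional-duty order on D-326 targets Hesius, not Junesta; it does not apply.
Duty = £50,962.68 × 0% = £0.00.
Line 2 (W-584, Junesta, 3,053 kg, £311,283.88):
Base rate for W-584 is £1.92/kg.
Origin Junesta qualifies under the Solesta–Junesta agreement and W-584 is covered: preferential rate Free applies instead.
Duty = £311,283.88 × 0% = £0.00.
Line 3 (E-428, Karoria, 3,641 units, £797,160.54):
Base rate for E-428 is £3.40/unit.
E-428 has an FTA preferential rate, but origin Karoria is not Junesta; base rate stands.
Duty = 3,641 × £3.40 = £12,379.40.
Total = £0.00 + £0.00 + £12,379.40 = £12,379.40.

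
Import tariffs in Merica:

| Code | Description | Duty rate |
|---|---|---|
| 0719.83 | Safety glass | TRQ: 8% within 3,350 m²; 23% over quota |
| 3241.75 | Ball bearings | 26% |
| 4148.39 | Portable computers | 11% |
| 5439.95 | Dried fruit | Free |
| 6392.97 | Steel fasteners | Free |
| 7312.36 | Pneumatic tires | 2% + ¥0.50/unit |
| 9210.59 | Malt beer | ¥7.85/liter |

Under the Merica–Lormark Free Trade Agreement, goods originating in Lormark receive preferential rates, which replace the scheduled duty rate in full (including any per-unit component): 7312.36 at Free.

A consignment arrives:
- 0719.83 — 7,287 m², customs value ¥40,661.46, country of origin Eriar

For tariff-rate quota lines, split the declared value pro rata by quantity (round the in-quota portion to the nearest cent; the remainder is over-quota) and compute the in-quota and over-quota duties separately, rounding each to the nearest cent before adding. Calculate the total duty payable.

¥6,548.19

Line 1 (0719.83, Eriar, 7,287 m², ¥40,661.46):
Code 0719.83 is under a tariff-rate quota (threshold 3,350 m²). In-quota: 3,350 m² at 8%; over-quota: 3,937 m² at 23%.
Pro-rata value split: in-quota = ¥40,661.46 × 3,350/7,287 = ¥18,693.00; over-quota = ¥40,661.46 − ¥18,693.00 = ¥21,968.46.
In-quota duty = ¥18,693.00 × 8% = ¥1,495.44. Over-quota duty = ¥21,968.46 × 23% = ¥5,052.75.
Line duty = ¥1,495.44 + ¥5,052.75 = ¥6,548.19.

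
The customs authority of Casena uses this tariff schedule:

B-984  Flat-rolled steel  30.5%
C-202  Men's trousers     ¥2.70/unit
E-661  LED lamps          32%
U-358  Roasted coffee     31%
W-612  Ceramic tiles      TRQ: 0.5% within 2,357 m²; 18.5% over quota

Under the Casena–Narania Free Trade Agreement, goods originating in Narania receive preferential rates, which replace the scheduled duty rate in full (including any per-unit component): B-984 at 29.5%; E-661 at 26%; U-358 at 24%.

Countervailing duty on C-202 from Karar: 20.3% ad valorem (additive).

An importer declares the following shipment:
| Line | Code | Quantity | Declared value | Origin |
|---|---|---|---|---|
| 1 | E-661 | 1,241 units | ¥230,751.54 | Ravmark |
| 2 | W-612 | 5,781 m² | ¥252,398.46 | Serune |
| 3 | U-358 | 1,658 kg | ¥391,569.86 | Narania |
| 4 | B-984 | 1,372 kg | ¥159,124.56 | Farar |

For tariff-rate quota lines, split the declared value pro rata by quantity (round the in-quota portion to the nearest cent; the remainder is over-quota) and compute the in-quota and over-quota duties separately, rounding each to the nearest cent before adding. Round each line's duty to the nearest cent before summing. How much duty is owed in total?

Line 1 (E-661, Ravmark, 1,241 units, ¥230,751.54):
Base rate for E-661 is 32%.
E-661 has an FTA preferential rate, but origin Ravmark is not Narania; base rate stands.
Duty = ¥230,751.54 × 32% = ¥73,840.49.
Line 2 (W-612, Serune, 5,781 m², ¥252,398.46):
Code W-612 is under a tariff-rate quota (threshold 2,357 m²). In-quota: 2,357 m² at 0.5%; over-quota: 3,424 m² at 18.5%.
Pro-rata value split: in-quota = ¥252,398.46 × 2,357/5,781 = ¥102,906.62; over-quota = ¥252,398.46 − ¥102,906.62 = ¥149,491.84.
In-quota duty = ¥102,906.62 × 0.5% = ¥514.53. Over-quota duty = ¥149,491.84 × 18.5% = ¥27,655.99.
Line duty = ¥514.53 + ¥27,655.99 = ¥28,170.52.
Line 3 (U-358, Narania, 1,658 kg, ¥391,569.86):
Base rate for U-358 is 31%.
Origin Narania qualifies under the Casena–Narania agreement and U-358 is covered: preferential rate 24% applies instead.
Duty = ¥391,569.86 × 24% = ¥93,976.77.
Line 4 (B-984, Farar, 1,372 kg, ¥159,124.56):
Base rate for B-984 is 30.5%.
B-984 has an FTA preferential rate, but origin Farar is not Narania; base rate stands.
Duty = ¥159,124.56 × 30.5% = ¥48,532.99.
Total = ¥73,840.49 + ¥28,170.52 + ¥93,976.77 + ¥48,532.99 = ¥244,520.77.

¥244,520.77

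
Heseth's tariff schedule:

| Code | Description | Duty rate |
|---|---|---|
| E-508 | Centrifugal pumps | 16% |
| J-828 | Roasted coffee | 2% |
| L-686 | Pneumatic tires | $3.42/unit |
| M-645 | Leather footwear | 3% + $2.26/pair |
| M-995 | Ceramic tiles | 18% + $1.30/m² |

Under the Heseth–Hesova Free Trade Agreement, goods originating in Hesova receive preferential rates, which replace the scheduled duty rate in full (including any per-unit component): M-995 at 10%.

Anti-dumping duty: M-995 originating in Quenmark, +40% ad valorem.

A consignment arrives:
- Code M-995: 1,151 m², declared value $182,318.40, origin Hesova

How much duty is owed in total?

Line 1 (M-995, Hesova, 1,151 m², $182,318.40):
Base rate for M-995 is 18% + $1.30/m².
Origin Hesova qualifies under the Heseth–Hesova agreement and M-995 is covered: preferential rate 10% applies instead.
The additional-duty order on M-995 targets Quenmark, not Hesova; it does not apply.
Duty = $182,318.40 × 10% = $18,231.84.

$18,231.84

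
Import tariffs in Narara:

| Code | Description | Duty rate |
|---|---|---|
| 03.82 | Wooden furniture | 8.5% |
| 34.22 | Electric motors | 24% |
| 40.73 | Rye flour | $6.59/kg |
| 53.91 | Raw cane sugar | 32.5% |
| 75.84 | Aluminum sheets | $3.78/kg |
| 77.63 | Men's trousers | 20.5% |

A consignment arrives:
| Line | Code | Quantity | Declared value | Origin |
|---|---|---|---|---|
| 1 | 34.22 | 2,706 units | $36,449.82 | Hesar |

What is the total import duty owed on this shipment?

Line 1 (34.22, Hesar, 2,706 units, $36,449.82):
Base rate for 34.22 is 24%.
Duty = $36,449.82 × 24% = $8,747.96.

$8,747.96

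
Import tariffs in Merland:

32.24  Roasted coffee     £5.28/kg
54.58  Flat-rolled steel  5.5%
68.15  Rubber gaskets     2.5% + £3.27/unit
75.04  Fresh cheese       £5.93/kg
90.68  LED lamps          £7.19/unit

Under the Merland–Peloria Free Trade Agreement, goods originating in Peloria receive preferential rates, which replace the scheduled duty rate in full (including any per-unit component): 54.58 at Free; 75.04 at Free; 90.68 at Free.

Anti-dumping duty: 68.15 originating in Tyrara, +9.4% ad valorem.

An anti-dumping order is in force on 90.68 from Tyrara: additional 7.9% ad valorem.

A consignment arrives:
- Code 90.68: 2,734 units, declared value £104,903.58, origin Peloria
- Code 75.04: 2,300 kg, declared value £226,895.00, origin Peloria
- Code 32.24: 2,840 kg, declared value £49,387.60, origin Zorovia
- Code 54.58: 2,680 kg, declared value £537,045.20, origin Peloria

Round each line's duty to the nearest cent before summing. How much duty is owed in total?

Line 1 (90.68, Peloria, 2,734 units, £104,903.58):
Base rate for 90.68 is £7.19/unit.
Origin Peloria qualifies under the Merland–Peloria agreement and 90.68 is covered: preferential rate Free applies instead.
The additional-duty order on 90.68 targets Tyrara, not Peloria; it does not apply.
Duty = £104,903.58 × 0% = £0.00.
Line 2 (75.04, Peloria, 2,300 kg, £226,895.00):
Base rate for 75.04 is £5.93/kg.
Origin Peloria qualifies under the Merland–Peloria agreement and 75.04 is covered: preferential rate Free applies instead.
Duty = £226,895.00 × 0% = £0.00.
Line 3 (32.24, Zorovia, 2,840 kg, £49,387.60):
Base rate for 32.24 is £5.28/kg.
Duty = 2,840 × £5.28 = £14,995.20.
Line 4 (54.58, Peloria, 2,680 kg, £537,045.20):
Base rate for 54.58 is 5.5%.
Origin Peloria qualifies under the Merland–Peloria agreement and 54.58 is covered: preferential rate Free applies instead.
Duty = £537,045.20 × 0% = £0.00.
Total = £0.00 + £0.00 + £14,995.20 + £0.00 = £14,995.20.

£14,995.20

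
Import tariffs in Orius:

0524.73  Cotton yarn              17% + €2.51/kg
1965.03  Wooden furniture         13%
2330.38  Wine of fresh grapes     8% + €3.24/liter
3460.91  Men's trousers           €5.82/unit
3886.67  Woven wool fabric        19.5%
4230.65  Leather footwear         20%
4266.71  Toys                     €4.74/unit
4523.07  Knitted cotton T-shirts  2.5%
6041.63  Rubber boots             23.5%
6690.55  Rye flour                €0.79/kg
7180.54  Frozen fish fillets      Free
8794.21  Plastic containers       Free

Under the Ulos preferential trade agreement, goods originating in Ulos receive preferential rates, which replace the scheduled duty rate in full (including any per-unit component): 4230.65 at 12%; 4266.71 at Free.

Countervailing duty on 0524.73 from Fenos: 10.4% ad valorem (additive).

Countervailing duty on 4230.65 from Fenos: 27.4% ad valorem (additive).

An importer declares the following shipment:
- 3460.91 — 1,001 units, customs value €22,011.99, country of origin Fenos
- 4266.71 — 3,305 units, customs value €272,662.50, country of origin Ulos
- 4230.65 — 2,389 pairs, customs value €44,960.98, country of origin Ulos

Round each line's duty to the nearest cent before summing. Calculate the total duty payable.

€11,221.14

Line 1 (3460.91, Fenos, 1,001 units, €22,011.99):
Base rate for 3460.91 is €5.82/unit.
Duty = 1,001 × €5.82 = €5,825.82.
Line 2 (4266.71, Ulos, 3,305 units, €272,662.50):
Base rate for 4266.71 is €4.74/unit.
Origin Ulos qualifies under the Orius–Ulos agreement and 4266.71 is covered: preferential rate Free applies instead.
Duty = €272,662.50 × 0% = €0.00.
Line 3 (4230.65, Ulos, 2,389 pairs, €44,960.98):
Base rate for 4230.65 is 20%.
Origin Ulos qualifies under the Orius–Ulos agreement and 4230.65 is covered: preferential rate 12% applies instead.
The additional-duty order on 4230.65 targets Fenos, not Ulos; it does not apply.
Duty = €44,960.98 × 12% = €5,395.32.
Total = €5,825.82 + €0.00 + €5,395.32 = €11,221.14.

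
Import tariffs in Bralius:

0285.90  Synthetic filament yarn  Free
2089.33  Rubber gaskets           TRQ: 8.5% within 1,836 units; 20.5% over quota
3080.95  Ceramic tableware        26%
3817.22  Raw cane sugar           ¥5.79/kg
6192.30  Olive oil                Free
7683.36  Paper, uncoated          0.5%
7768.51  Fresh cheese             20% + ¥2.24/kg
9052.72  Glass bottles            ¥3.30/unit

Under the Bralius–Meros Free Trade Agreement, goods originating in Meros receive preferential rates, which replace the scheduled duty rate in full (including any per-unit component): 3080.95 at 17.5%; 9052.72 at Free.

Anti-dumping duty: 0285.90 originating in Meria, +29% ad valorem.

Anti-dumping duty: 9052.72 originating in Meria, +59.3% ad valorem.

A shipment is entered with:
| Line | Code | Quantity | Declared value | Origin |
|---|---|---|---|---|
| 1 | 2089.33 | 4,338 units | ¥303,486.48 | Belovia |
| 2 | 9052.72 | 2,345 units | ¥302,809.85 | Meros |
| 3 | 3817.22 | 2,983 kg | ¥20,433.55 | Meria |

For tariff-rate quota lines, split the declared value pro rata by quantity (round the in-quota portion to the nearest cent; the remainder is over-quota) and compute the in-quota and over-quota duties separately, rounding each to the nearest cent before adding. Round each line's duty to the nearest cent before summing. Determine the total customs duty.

¥64,072.71

Line 1 (2089.33, Belovia, 4,338 units, ¥303,486.48):
Code 2089.33 is under a tariff-rate quota (threshold 1,836 units). In-quota: 1,836 units at 8.5%; over-quota: 2,502 units at 20.5%.
Pro-rata value split: in-quota = ¥303,486.48 × 1,836/4,338 = ¥128,446.56; over-quota = ¥303,486.48 − ¥128,446.56 = ¥175,039.92.
In-quota duty = ¥128,446.56 × 8.5% = ¥10,917.96. Over-quota duty = ¥175,039.92 × 20.5% = ¥35,883.18.
Line duty = ¥10,917.96 + ¥35,883.18 = ¥46,801.14.
Line 2 (9052.72, Meros, 2,345 units, ¥302,809.85):
Base rate for 9052.72 is ¥3.30/unit.
Origin Meros qualifies under the Bralius–Meros agreement and 9052.72 is covered: preferential rate Free applies instead.
The additional-duty order on 9052.72 targets Meria, not Meros; it does not apply.
Duty = ¥302,809.85 × 0% = ¥0.00.
Line 3 (3817.22, Meria, 2,983 kg, ¥20,433.55):
Base rate for 3817.22 is ¥5.79/kg.
Duty = 2,983 × ¥5.79 = ¥17,271.57.
Total = ¥46,801.14 + ¥0.00 + ¥17,271.57 = ¥64,072.71.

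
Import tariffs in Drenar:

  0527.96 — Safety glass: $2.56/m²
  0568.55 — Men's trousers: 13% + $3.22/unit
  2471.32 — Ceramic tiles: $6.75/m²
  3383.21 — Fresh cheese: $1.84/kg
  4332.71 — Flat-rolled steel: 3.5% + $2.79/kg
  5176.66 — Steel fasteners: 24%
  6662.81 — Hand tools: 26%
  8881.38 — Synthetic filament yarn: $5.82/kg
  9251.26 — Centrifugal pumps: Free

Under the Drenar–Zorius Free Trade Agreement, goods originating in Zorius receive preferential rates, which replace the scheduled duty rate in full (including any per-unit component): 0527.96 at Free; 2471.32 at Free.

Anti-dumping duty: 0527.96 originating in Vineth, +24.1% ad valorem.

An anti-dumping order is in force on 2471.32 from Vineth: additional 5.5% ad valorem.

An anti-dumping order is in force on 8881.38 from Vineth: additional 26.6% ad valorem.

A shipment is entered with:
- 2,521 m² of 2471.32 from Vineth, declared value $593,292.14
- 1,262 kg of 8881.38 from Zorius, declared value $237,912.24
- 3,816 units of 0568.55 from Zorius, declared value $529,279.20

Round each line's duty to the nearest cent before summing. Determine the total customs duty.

$138,086.48

Line 1 (2471.32, Vineth, 2,521 m², $593,292.14):
Base rate for 2471.32 is $6.75/m².
2471.32 has an FTA preferential rate, but origin Vineth is not Zorius; base rate stands.
Additional duty on 2471.32 from Vineth: +5.5% ad valorem. Applied ad valorem rate = 5.5%.
Duty = $593,292.14 × 5.5% + 2,521 × $6.75 = $49,647.82.
Line 2 (8881.38, Zorius, 1,262 kg, $237,912.24):
Base rate for 8881.38 is $5.82/kg.
Origin Zorius is the FTA partner but 8881.38 is not on the preference list; base rate stands.
The additional-duty order on 8881.38 targets Vineth, not Zorius; it does not apply.
Duty = 1,262 × $5.82 = $7,344.84.
Line 3 (0568.55, Zorius, 3,816 units, $529,279.20):
Base rate for 0568.55 is 13% + $3.22/unit.
Origin Zorius is the FTA partner but 0568.55 is not on the preference list; base rate stands.
Duty = $529,279.20 × 13% + 3,816 × $3.22 = $81,093.82.
Total = $49,647.82 + $7,344.84 + $81,093.82 = $138,086.48.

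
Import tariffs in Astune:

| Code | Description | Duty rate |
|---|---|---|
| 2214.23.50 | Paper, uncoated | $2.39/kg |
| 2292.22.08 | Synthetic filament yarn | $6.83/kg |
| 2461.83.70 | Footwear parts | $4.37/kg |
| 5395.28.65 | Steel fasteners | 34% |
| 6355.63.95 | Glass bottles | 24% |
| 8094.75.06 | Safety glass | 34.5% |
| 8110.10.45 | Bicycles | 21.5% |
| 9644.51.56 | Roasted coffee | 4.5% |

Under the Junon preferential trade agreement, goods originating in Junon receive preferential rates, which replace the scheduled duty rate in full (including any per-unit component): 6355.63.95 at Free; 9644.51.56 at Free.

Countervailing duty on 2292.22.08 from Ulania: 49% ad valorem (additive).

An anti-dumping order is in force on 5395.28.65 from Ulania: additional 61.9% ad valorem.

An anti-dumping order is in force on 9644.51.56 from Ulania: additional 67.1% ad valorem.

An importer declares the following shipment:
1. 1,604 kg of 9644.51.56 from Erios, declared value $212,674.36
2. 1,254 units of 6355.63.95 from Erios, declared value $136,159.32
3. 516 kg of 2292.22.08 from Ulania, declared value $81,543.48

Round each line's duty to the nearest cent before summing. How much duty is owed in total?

$85,729.18

Line 1 (9644.51.56, Erios, 1,604 kg, $212,674.36):
Base rate for 9644.51.56 is 4.5%.
9644.51.56 has an FTA preferential rate, but origin Erios is not Junon; base rate stands.
The additional-duty order on 9644.51.56 targets Ulania, not Erios; it does not apply.
Duty = $212,674.36 × 4.5% = $9,570.35.
Line 2 (6355.63.95, Erios, 1,254 units, $136,159.32):
Base rate for 6355.63.95 is 24%.
6355.63.95 has an FTA preferential rate, but origin Erios is not Junon; base rate stands.
Duty = $136,159.32 × 24% = $32,678.24.
Line 3 (2292.22.08, Ulania, 516 kg, $81,543.48):
Base rate for 2292.22.08 is $6.83/kg.
Additional duty on 2292.22.08 from Ulania: +49% ad valorem. Applied ad valorem rate = 49%.
Duty = $81,543.48 × 49% + 516 × $6.83 = $43,480.59.
Total = $9,570.35 + $32,678.24 + $43,480.59 = $85,729.18.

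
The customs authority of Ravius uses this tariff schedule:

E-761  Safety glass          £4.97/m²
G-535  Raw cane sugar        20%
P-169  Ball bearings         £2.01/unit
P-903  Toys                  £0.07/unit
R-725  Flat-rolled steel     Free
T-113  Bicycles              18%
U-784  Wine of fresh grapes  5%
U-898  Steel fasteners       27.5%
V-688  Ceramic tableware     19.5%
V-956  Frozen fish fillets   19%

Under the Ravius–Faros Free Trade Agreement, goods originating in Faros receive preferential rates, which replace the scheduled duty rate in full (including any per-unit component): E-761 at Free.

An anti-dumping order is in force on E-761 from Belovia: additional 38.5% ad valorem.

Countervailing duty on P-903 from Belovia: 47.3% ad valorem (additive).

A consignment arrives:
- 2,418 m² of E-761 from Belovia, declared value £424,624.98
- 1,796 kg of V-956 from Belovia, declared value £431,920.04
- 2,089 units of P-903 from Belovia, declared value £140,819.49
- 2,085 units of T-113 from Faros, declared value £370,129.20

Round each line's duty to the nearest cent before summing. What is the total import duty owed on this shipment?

Line 1 (E-761, Belovia, 2,418 m², £424,624.98):
Base rate for E-761 is £4.97/m².
E-761 has an FTA preferential rate, but origin Belovia is not Faros; base rate stands.
Additional duty on E-761 from Belovia: +38.5% ad valorem. Applied ad valorem rate = 38.5%.
Duty = £424,624.98 × 38.5% + 2,418 × £4.97 = £175,498.08.
Line 2 (V-956, Belovia, 1,796 kg, £431,920.04):
Base rate for V-956 is 19%.
Duty = £431,920.04 × 19% = £82,064.81.
Line 3 (P-903, Belovia, 2,089 units, £140,819.49):
Base rate for P-903 is £0.07/unit.
Additional duty on P-903 from Belovia: +47.3% ad valorem. Applied ad valorem rate = 47.3%.
Duty = £140,819.49 × 47.3% + 2,089 × £0.07 = £66,753.85.
Line 4 (T-113, Faros, 2,085 units, £370,129.20):
Base rate for T-113 is 18%.
Origin Faros is the FTA partner but T-113 is not on the preference list; base rate stands.
Duty = £370,129.20 × 18% = £66,623.26.
Total = £175,498.08 + £82,064.81 + £66,753.85 + £66,623.26 = £390,940.00.

£390,940.00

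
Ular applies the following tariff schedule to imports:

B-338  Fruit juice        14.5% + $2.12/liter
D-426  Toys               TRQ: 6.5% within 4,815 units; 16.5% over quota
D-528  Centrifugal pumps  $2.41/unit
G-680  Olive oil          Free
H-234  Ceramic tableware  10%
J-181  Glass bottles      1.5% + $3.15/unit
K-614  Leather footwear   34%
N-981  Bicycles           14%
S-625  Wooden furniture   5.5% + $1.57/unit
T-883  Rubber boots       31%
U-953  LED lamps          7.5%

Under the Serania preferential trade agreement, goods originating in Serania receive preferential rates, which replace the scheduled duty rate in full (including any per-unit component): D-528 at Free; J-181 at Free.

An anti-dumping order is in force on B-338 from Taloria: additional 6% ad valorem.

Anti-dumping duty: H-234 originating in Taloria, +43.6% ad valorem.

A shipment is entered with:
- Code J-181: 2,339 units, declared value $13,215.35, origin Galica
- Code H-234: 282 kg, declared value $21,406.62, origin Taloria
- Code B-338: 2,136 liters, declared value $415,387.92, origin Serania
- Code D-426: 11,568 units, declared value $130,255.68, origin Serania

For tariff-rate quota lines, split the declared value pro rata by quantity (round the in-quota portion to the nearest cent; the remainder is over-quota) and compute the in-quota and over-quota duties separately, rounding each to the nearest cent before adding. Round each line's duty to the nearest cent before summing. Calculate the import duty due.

$99,870.10

Line 1 (J-181, Galica, 2,339 units, $13,215.35):
Base rate for J-181 is 1.5% + $3.15/unit.
J-181 has an FTA preferential rate, but origin Galica is not Serania; base rate stands.
Duty = $13,215.35 × 1.5% + 2,339 × $3.15 = $7,566.08.
Line 2 (H-234, Taloria, 282 kg, $21,406.62):
Base rate for H-234 is 10%.
Additional duty on H-234 from Taloria: +43.6%. Applied ad valorem rate: 10% + 43.6% = 53.6%.
Duty = $21,406.62 × 53.6% = $11,473.95.
Line 3 (B-338, Serania, 2,136 liters, $415,387.92):
Base rate for B-338 is 14.5% + $2.12/liter.
Origin Serania is the FTA partner but B-338 is not on the preference list; base rate stands.
The additional-duty order on B-338 targets Taloria, not Serania; it does not apply.
Duty = $415,387.92 × 14.5% + 2,136 × $2.12 = $64,759.57.
Line 4 (D-426, Serania, 11,568 units, $130,255.68):
Code D-426 is under a tariff-rate quota (threshold 4,815 units). In-quota: 4,815 units at 6.5%; over-quota: 6,753 units at 16.5%.
Pro-rata value split: in-quota = $130,255.68 × 4,815/11,568 = $54,216.90; over-quota = $130,255.68 − $54,216.90 = $76,038.78.
In-quota duty = $54,216.90 × 6.5% = $3,524.10. Over-quota duty = $76,038.78 × 16.5% = $12,546.40.
Line duty = $3,524.10 + $12,546.40 = $16,070.50.
Total = $7,566.08 + $11,473.95 + $64,759.57 + $16,070.50 = $99,870.10.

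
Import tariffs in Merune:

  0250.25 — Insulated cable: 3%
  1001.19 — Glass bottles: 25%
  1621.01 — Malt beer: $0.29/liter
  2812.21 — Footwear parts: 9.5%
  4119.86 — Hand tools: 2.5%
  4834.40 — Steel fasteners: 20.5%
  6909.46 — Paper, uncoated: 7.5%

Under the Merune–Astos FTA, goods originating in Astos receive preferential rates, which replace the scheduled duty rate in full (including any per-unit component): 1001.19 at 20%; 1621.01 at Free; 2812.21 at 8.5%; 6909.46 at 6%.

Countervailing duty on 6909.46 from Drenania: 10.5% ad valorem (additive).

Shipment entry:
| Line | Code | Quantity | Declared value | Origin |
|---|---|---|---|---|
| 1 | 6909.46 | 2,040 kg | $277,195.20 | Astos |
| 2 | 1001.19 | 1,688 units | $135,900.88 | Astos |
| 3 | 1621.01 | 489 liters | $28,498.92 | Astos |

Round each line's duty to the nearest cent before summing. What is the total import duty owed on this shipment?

Line 1 (6909.46, Astos, 2,040 kg, $277,195.20):
Base rate for 6909.46 is 7.5%.
Origin Astos qualifies under the Merune–Astos agreement and 6909.46 is covered: preferential rate 6% applies instead.
The additional-duty order on 6909.46 targets Drenania, not Astos; it does not apply.
Duty = $277,195.20 × 6% = $16,631.71.
Line 2 (1001.19, Astos, 1,688 units, $135,900.88):
Base rate for 1001.19 is 25%.
Origin Astos qualifies under the Merune–Astos agreement and 1001.19 is covered: preferential rate 20% applies instead.
Duty = $135,900.88 × 20% = $27,180.18.
Line 3 (1621.01, Astos, 489 liters, $28,498.92):
Base rate for 1621.01 is $0.29/liter.
Origin Astos qualifies under the Merune–Astos agreement and 1621.01 is covered: preferential rate Free applies instead.
Duty = $28,498.92 × 0% = $0.00.
Total = $16,631.71 + $27,180.18 + $0.00 = $43,811.89.

$43,811.89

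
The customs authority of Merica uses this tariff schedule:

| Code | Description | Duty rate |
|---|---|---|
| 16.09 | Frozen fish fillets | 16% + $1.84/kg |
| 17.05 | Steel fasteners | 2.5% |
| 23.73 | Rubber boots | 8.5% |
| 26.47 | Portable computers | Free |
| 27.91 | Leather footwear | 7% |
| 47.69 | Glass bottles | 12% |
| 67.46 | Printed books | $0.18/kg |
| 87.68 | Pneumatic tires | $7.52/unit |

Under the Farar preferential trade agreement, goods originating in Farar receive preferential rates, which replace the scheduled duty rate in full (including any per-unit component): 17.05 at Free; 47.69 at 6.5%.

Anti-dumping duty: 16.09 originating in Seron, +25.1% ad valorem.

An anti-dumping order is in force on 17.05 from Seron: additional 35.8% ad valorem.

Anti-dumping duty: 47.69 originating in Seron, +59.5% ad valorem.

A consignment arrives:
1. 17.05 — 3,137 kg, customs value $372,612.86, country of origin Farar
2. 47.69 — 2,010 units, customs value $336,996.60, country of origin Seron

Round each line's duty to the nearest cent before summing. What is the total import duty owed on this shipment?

$240,952.57

Line 1 (17.05, Farar, 3,137 kg, $372,612.86):
Base rate for 17.05 is 2.5%.
Origin Farar qualifies under the Merica–Farar agreement and 17.05 is covered: preferential rate Free applies instead.
The additional-duty order on 17.05 targets Seron, not Farar; it does not apply.
Duty = $372,612.86 × 0% = $0.00.
Line 2 (47.69, Seron, 2,010 units, $336,996.60):
Base rate for 47.69 is 12%.
47.69 has an FTA preferential rate, but origin Seron is not Farar; base rate stands.
Additional duty on 47.69 from Seron: +59.5%. Applied ad valorem rate: 12% + 59.5% = 71.5%.
Duty = $336,996.60 × 71.5% = $240,952.57.
Total = $0.00 + $240,952.57 = $240,952.57.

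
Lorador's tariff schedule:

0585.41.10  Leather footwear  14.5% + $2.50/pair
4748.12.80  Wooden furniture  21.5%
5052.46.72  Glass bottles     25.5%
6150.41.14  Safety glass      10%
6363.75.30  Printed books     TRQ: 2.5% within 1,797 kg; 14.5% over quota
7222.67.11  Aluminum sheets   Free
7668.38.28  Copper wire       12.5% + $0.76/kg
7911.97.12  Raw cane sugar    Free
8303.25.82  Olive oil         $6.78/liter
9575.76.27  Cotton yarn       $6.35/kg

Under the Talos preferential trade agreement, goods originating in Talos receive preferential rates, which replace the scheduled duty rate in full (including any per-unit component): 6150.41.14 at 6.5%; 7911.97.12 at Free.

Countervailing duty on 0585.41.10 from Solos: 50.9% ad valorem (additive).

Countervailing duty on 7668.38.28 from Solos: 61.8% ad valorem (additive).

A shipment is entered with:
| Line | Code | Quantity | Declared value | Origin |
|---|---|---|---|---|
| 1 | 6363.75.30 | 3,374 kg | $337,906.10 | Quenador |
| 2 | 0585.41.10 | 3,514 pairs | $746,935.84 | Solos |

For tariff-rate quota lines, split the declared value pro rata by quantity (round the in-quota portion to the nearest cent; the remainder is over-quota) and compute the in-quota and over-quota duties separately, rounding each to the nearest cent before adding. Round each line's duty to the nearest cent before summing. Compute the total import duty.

$524,681.08

Line 1 (6363.75.30, Quenador, 3,374 kg, $337,906.10):
Code 6363.75.30 is under a tariff-rate quota (threshold 1,797 kg). In-quota: 1,797 kg at 2.5%; over-quota: 1,577 kg at 14.5%.
Pro-rata value split: in-quota = $337,906.10 × 1,797/3,374 = $179,969.55; over-quota = $337,906.10 − $179,969.55 = $157,936.55.
In-quota duty = $179,969.55 × 2.5% = $4,499.24. Over-quota duty = $157,936.55 × 14.5% = $22,900.80.
Line duty = $4,499.24 + $22,900.80 = $27,400.04.
Line 2 (0585.41.10, Solos, 3,514 pairs, $746,935.84):
Base rate for 0585.41.10 is 14.5% + $2.50/pair.
Additional duty on 0585.41.10 from Solos: +50.9%. Applied ad valorem rate: 14.5% + 50.9% = 65.4%.
Duty = $746,935.84 × 65.4% + 3,514 × $2.50 = $497,281.04.
Total = $27,400.04 + $497,281.04 = $524,681.08.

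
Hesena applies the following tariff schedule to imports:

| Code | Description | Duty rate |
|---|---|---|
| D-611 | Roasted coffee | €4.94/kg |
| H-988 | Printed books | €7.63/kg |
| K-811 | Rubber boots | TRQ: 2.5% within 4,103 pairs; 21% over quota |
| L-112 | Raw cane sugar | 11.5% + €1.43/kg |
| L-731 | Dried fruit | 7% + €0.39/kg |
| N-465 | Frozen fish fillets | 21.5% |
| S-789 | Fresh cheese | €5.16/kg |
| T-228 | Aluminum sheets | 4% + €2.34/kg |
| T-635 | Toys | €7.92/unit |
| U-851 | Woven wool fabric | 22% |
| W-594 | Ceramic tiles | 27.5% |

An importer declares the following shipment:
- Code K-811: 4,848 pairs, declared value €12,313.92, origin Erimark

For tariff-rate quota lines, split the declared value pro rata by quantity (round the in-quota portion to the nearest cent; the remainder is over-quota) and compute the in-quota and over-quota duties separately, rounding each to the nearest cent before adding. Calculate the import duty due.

€657.92

Line 1 (K-811, Erimark, 4,848 pairs, €12,313.92):
Code K-811 is under a tariff-rate quota (threshold 4,103 pairs). In-quota: 4,103 pairs at 2.5%; over-quota: 745 pairs at 21%.
Pro-rata value split: in-quota = €12,313.92 × 4,103/4,848 = €10,421.62; over-quota = €12,313.92 − €10,421.62 = €1,892.30.
In-quota duty = €10,421.62 × 2.5% = €260.54. Over-quota duty = €1,892.30 × 21% = €397.38.
Line duty = €260.54 + €397.38 = €657.92.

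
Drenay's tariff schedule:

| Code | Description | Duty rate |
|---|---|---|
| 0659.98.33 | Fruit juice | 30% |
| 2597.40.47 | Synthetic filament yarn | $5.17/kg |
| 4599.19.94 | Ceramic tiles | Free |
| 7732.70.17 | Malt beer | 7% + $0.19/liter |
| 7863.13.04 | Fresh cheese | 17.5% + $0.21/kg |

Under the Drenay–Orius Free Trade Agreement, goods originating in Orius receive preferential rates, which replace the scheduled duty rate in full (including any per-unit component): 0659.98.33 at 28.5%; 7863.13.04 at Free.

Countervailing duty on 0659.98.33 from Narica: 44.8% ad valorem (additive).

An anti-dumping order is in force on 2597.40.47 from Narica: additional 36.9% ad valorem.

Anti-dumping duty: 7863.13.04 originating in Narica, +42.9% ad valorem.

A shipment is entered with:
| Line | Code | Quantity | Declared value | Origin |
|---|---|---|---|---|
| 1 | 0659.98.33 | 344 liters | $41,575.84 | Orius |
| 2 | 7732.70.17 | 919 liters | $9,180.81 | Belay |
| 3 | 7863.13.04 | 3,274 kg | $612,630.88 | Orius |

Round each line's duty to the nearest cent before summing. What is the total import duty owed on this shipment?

$12,666.38

Line 1 (0659.98.33, Orius, 344 liters, $41,575.84):
Base rate for 0659.98.33 is 30%.
Origin Orius qualifies under the Drenay–Orius agreement and 0659.98.33 is covered: preferential rate 28.5% applies instead.
The additional-duty order on 0659.98.33 targets Narica, not Orius; it does not apply.
Duty = $41,575.84 × 28.5% = $11,849.11.
Line 2 (7732.70.17, Belay, 919 liters, $9,180.81):
Base rate for 7732.70.17 is 7% + $0.19/liter.
Duty = $9,180.81 × 7% + 919 × $0.19 = $817.27.
Line 3 (7863.13.04, Orius, 3,274 kg, $612,630.88):
Base rate for 7863.13.04 is 17.5% + $0.21/kg.
Origin Orius qualifies under the Drenay–Orius agreement and 7863.13.04 is covered: preferential rate Free applies instead.
The additional-duty order on 7863.13.04 targets Narica, not Orius; it does not apply.
Duty = $612,630.88 × 0% = $0.00.
Total = $11,849.11 + $817.27 + $0.00 = $12,666.38.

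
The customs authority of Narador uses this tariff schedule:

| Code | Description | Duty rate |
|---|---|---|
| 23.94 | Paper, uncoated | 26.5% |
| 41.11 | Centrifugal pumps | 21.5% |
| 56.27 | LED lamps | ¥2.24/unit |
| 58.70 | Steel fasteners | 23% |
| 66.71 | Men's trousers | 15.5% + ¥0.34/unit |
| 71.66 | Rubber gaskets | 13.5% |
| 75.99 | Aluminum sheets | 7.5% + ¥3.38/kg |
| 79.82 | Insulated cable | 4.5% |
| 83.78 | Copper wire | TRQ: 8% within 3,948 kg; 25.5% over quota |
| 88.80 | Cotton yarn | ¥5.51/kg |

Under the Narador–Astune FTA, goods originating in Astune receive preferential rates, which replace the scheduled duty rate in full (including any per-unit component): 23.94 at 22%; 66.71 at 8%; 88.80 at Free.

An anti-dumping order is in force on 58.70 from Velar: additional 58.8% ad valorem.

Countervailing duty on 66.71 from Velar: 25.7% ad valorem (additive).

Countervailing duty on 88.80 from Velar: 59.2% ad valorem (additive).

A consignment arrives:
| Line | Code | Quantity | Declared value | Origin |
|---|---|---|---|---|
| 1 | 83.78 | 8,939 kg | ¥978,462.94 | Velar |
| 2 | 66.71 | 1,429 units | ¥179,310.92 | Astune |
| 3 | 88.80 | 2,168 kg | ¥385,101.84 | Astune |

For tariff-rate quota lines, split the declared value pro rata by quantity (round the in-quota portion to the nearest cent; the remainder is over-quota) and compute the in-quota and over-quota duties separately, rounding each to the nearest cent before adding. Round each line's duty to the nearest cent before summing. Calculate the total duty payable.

¥188,227.01

Line 1 (83.78, Velar, 8,939 kg, ¥978,462.94):
Code 83.78 is under a tariff-rate quota (threshold 3,948 kg). In-quota: 3,948 kg at 8%; over-quota: 4,991 kg at 25.5%.
Pro-rata value split: in-quota = ¥978,462.94 × 3,948/8,939 = ¥432,148.08; over-quota = ¥978,462.94 − ¥432,148.08 = ¥546,314.86.
In-quota duty = ¥432,148.08 × 8% = ¥34,571.85. Over-quota duty = ¥546,314.86 × 25.5% = ¥139,310.29.
Line duty = ¥34,571.85 + ¥139,310.29 = ¥173,882.14.
Line 2 (66.71, Astune, 1,429 units, ¥179,310.92):
Base rate for 66.71 is 15.5% + ¥0.34/unit.
Origin Astune qualifies under the Narador–Astune agreement and 66.71 is covered: preferential rate 8% applies instead.
The additional-duty order on 66.71 targets Velar, not Astune; it does not apply.
Duty = ¥179,310.92 × 8% = ¥14,344.87.
Line 3 (88.80, Astune, 2,168 kg, ¥385,101.84):
Base rate for 88.80 is ¥5.51/kg.
Origin Astune qualifies under the Narador–Astune agreement and 88.80 is covered: preferential rate Free applies instead.
The additional-duty order on 88.80 targets Velar, not Astune; it does not apply.
Duty = ¥385,101.84 × 0% = ¥0.00.
Total = ¥173,882.14 + ¥14,344.87 + ¥0.00 = ¥188,227.01.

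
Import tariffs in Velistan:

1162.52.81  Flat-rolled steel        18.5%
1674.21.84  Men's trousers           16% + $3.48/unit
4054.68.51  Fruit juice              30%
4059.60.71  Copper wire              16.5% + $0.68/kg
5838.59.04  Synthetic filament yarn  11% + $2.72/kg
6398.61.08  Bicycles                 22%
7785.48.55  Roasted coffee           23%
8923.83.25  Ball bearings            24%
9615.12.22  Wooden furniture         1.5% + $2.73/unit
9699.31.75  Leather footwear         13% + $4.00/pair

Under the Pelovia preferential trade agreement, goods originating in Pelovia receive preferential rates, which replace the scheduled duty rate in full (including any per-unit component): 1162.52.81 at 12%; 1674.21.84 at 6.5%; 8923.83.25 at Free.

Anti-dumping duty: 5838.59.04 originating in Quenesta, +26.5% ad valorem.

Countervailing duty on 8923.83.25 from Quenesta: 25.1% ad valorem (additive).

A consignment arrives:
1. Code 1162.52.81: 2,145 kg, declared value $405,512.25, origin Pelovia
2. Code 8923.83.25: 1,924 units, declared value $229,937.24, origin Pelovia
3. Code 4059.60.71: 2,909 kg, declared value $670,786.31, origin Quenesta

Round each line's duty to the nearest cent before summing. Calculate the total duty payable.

Line 1 (1162.52.81, Pelovia, 2,145 kg, $405,512.25):
Base rate for 1162.52.81 is 18.5%.
Origin Pelovia qualifies under the Velistan–Pelovia agreement and 1162.52.81 is covered: preferential rate 12% applies instead.
Duty = $405,512.25 × 12% = $48,661.47.
Line 2 (8923.83.25, Pelovia, 1,924 units, $229,937.24):
Base rate for 8923.83.25 is 24%.
Origin Pelovia qualifies under the Velistan–Pelovia agreement and 8923.83.25 is covered: preferential rate Free applies instead.
The additional-duty order on 8923.83.25 targets Quenesta, not Pelovia; it does not apply.
Duty = $229,937.24 × 0% = $0.00.
Line 3 (4059.60.71, Quenesta, 2,909 kg, $670,786.31):
Base rate for 4059.60.71 is 16.5% + $0.68/kg.
Duty = $670,786.31 × 16.5% + 2,909 × $0.68 = $112,657.86.
Total = $48,661.47 + $0.00 + $112,657.86 = $161,319.33.

$161,319.33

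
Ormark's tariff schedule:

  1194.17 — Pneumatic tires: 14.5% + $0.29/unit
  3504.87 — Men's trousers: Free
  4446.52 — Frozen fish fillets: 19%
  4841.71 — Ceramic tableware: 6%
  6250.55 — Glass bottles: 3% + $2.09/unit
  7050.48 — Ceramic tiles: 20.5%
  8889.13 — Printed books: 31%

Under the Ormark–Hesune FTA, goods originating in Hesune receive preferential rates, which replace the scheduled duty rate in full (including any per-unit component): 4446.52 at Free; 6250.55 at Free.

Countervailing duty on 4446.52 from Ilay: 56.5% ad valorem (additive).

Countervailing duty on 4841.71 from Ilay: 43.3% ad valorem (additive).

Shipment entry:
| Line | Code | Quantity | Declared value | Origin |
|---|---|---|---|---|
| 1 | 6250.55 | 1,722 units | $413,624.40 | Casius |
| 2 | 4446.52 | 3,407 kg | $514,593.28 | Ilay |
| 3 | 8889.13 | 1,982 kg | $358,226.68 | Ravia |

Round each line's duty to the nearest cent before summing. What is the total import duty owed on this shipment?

Line 1 (6250.55, Casius, 1,722 units, $413,624.40):
Base rate for 6250.55 is 3% + $2.09/unit.
6250.55 has an FTA preferential rate, but origin Casius is not Hesune; base rate stands.
Duty = $413,624.40 × 3% + 1,722 × $2.09 = $16,007.71.
Line 2 (4446.52, Ilay, 3,407 kg, $514,593.28):
Base rate for 4446.52 is 19%.
4446.52 has an FTA preferential rate, but origin Ilay is not Hesune; base rate stands.
Additional duty on 4446.52 from Ilay: +56.5%. Applied ad valorem rate: 19% + 56.5% = 75.5%.
Duty = $514,593.28 × 75.5% = $388,517.93.
Line 3 (8889.13, Ravia, 1,982 kg, $358,226.68):
Base rate for 8889.13 is 31%.
Duty = $358,226.68 × 31% = $111,050.27.
Total = $16,007.71 + $388,517.93 + $111,050.27 = $515,575.91.

$515,575.91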